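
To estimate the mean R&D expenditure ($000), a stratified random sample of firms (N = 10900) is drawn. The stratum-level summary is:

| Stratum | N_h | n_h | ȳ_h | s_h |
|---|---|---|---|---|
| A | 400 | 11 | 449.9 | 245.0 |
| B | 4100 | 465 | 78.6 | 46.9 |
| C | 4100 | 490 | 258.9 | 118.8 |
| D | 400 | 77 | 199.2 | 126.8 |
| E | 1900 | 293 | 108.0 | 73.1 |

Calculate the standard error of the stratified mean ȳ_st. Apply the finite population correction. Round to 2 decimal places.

SE(ȳ_st) ≈ 3.47

V̂(ȳ_st) = Σ W_h² (1 − n_h/N_h) s_h²/n_h, with W_h = N_h/N and N = 10900:
  stratum A: (400/10900)²·(1 − 11/400)·245.0²/11 = 7.14654
  stratum B: (4100/10900)²·(1 − 465/4100)·46.9²/465 = 0.593373
  stratum C: (4100/10900)²·(1 − 490/4100)·118.8²/490 = 3.58819
  stratum D: (400/10900)²·(1 − 77/400)·126.8²/77 = 0.227069
  stratum E: (1900/10900)²·(1 − 293/1900)·73.1²/293 = 0.468688
V̂(ȳ_st) = 12.0239
SE(ȳ_st) = √12.0239 = 3.46754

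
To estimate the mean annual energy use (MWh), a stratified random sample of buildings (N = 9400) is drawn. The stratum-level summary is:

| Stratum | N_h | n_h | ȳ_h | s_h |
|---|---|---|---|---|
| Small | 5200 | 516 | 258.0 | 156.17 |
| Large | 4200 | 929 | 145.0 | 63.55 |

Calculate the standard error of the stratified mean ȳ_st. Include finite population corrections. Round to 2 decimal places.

V̂(ȳ_st) = Σ W_h² (1 − n_h/N_h) s_h²/n_h, with W_h = N_h/N and N = 9400:
  stratum Small: (5200/9400)²·(1 − 516/5200)·156.17²/516 = 13.029
  stratum Large: (4200/9400)²·(1 − 929/4200)·63.55²/929 = 0.675911
V̂(ȳ_st) = 13.7049
SE(ȳ_st) = √13.7049 = 3.70201

SE(ȳ_st) ≈ 3.70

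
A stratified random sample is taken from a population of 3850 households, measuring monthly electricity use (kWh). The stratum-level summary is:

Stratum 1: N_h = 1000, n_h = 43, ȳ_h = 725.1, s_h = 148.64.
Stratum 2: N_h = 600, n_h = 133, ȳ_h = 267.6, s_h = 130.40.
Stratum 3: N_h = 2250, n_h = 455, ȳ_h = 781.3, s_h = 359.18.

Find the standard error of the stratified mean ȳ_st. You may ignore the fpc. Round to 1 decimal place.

V̂(ȳ_st) = Σ W_h² s_h²/n_h, with W_h = N_h/N and N = 3850:
  stratum 1: (1000/3850)²·148.64²/43 = 34.6642
  stratum 2: (600/3850)²·130.40²/133 = 3.10516
  stratum 3: (2250/3850)²·359.18²/455 = 96.8404
V̂(ȳ_st) = 134.61
SE(ȳ_st) = √134.61 = 11.6021

SE(ȳ_st) ≈ 11.6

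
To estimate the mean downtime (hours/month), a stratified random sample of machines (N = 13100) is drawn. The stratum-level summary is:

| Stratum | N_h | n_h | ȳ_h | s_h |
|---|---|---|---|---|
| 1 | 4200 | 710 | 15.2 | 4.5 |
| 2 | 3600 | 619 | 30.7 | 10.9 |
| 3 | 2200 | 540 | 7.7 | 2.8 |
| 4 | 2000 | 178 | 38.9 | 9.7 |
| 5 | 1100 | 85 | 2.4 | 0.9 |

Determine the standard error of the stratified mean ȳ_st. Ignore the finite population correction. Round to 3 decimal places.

SE(ȳ_st) ≈ 0.174

V̂(ȳ_st) = Σ W_h² s_h²/n_h, with W_h = N_h/N and N = 13100:
  stratum 1: (4200/13100)²·4.5²/710 = 0.00293172
  stratum 2: (3600/13100)²·10.9²/619 = 0.0144952
  stratum 3: (2200/13100)²·2.8²/540 = 0.000409473
  stratum 4: (2000/13100)²·9.7²/178 = 0.0123209
  stratum 5: (1100/13100)²·0.9²/85 = 6.71907e-05
V̂(ȳ_st) = 0.0302245
SE(ȳ_st) = √0.0302245 = 0.173852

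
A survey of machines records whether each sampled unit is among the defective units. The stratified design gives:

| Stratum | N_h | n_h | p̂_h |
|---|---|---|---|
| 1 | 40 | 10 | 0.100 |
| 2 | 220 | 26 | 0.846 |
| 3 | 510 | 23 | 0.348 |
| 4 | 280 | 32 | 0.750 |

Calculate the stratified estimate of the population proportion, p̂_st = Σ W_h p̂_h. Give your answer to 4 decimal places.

N = 1050; stratum weights W_h = N_h/N.
p̂_st = Σ W_h p̂_h = (40·0.100 + 220·0.846 + 510·0.348 + 280·0.750)/1050 = 0.55010

p̂_st ≈ 0.5501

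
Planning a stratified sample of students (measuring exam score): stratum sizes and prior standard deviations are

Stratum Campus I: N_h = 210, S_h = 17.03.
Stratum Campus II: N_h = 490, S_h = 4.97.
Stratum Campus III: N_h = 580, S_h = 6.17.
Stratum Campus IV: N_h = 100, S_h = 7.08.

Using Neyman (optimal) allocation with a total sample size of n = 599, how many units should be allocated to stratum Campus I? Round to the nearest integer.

208

Neyman allocation: n_h = n · N_h S_h / Σ N_i S_i, with n = 599.
  stratum Campus I: N_h·S_h = 210·17.03 = 3576.30
  stratum Campus II: N_h·S_h = 490·4.97 = 2435.30
  stratum Campus III: N_h·S_h = 580·6.17 = 3578.60
  stratum Campus IV: N_h·S_h = 100·7.08 = 708.00
Σ N_h S_h = 10298.20
n for stratum Campus I = 599·3576.30/10298.20 = 208.017 → 208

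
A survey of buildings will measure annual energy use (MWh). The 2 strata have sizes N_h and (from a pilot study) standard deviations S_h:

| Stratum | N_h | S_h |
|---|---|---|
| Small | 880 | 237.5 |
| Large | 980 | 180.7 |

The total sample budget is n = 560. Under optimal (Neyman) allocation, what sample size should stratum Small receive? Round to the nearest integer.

Neyman allocation: n_h = n · N_h S_h / Σ N_i S_i, with n = 560.
  stratum Small: N_h·S_h = 880·237.5 = 209000.00
  stratum Large: N_h·S_h = 980·180.7 = 177086.00
Σ N_h S_h = 386086.00
n for stratum Small = 560·209000.00/386086.00 = 303.145 → 303

303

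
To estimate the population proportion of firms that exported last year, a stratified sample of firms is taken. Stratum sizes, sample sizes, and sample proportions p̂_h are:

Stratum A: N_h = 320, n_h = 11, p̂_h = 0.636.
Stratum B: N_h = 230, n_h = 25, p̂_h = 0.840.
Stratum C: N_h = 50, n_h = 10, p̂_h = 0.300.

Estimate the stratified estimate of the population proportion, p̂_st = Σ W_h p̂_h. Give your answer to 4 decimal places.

N = 600; stratum weights W_h = N_h/N.
p̂_st = Σ W_h p̂_h = (320·0.636 + 230·0.840 + 50·0.300)/600 = 0.68620

p̂_st ≈ 0.6862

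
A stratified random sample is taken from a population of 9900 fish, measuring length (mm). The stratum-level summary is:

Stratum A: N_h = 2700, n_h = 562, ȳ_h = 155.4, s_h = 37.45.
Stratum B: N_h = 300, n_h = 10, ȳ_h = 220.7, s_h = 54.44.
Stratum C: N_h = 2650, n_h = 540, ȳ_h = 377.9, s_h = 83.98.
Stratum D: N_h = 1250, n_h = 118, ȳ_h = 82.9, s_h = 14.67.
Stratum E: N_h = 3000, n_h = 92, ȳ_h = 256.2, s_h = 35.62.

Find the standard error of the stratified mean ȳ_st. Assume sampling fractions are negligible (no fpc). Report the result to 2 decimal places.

SE(ȳ_st) ≈ 1.64

V̂(ȳ_st) = Σ W_h² s_h²/n_h, with W_h = N_h/N and N = 9900:
  stratum A: (2700/9900)²·37.45²/562 = 0.18562
  stratum B: (300/9900)²·54.44²/10 = 0.27215
  stratum C: (2650/9900)²·83.98²/540 = 0.935792
  stratum D: (1250/9900)²·14.67²/118 = 0.0290755
  stratum E: (3000/9900)²·35.62²/92 = 1.2664
V̂(ȳ_st) = 2.68904
SE(ȳ_st) = √2.68904 = 1.63983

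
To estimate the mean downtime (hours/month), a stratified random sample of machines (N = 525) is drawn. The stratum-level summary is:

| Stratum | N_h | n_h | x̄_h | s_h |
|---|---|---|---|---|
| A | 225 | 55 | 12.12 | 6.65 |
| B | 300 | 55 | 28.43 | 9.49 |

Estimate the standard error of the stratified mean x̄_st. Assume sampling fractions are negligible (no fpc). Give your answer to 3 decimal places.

V̂(x̄_st) = Σ W_h² s_h²/n_h, with W_h = N_h/N and N = 525:
  stratum A: (225/525)²·6.65²/55 = 0.147682
  stratum B: (300/525)²·9.49²/55 = 0.53468
V̂(x̄_st) = 0.682361
SE(x̄_st) = √0.682361 = 0.826052

SE(x̄_st) ≈ 0.826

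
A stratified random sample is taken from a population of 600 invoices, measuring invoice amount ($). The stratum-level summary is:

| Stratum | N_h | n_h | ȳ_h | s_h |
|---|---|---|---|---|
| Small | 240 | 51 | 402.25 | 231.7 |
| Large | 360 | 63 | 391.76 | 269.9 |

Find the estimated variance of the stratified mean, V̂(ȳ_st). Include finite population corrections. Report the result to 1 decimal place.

V̂(ȳ_st) = Σ W_h² (1 − n_h/N_h) s_h²/n_h, with W_h = N_h/N and N = 600:
  stratum Small: (240/600)²·(1 − 51/240)·231.7²/51 = 132.633
  stratum Large: (360/600)²·(1 − 63/360)·269.9²/63 = 343.417
V̂(ȳ_st) = 476.05

V̂(ȳ_st) ≈ 476.1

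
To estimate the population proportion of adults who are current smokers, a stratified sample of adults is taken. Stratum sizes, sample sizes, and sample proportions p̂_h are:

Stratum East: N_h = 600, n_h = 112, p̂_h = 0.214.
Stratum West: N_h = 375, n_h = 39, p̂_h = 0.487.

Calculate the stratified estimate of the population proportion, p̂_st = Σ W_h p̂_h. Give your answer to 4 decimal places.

N = 975; stratum weights W_h = N_h/N.
p̂_st = Σ W_h p̂_h = (600·0.214 + 375·0.487)/975 = 0.31900

p̂_st ≈ 0.3190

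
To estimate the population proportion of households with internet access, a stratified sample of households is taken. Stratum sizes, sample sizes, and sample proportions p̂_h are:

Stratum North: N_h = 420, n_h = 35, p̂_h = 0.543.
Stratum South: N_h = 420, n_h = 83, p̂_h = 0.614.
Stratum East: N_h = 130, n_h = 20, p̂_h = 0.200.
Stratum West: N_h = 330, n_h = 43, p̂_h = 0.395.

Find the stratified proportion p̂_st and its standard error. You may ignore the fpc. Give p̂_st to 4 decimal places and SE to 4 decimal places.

p̂_st ≈ 0.4941, SE ≈ 0.0389

N = 1300; stratum weights W_h = N_h/N.
p̂_st = Σ W_h p̂_h = (420·0.543 + 420·0.614 + 130·0.200 + 330·0.395)/1300 = 0.49407
V̂(p̂_st) = Σ W_h² p̂_h(1−p̂_h)/(n_h−1):
  stratum North: (420/1300)²·0.543·0.457/34 = 0.000761814
  stratum South: (420/1300)²·0.614·0.386/82 = 0.000301685
  stratum East: (130/1300)²·0.200·0.800/19 = 8.42105e-05
  stratum West: (330/1300)²·0.395·0.605/42 = 0.000366644
V̂(p̂_st) = 0.00151435; SE = √V̂ = 0.0389147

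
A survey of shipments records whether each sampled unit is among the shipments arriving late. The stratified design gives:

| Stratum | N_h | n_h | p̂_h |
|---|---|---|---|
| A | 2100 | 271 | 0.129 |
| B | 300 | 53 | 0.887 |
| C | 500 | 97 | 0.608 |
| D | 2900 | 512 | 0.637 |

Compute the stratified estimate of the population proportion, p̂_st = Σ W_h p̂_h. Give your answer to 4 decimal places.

p̂_st ≈ 0.4635

N = 5800; stratum weights W_h = N_h/N.
p̂_st = Σ W_h p̂_h = (2100·0.129 + 300·0.887 + 500·0.608 + 2900·0.637)/5800 = 0.46350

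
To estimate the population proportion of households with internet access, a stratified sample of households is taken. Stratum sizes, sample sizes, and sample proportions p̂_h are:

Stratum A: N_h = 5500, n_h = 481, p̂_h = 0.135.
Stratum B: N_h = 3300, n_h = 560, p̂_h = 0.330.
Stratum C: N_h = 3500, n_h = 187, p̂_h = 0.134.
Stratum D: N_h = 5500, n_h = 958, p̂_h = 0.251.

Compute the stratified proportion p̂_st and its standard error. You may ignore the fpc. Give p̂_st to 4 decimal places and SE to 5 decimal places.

p̂_st ≈ 0.2068, SE ≈ 0.00893

N = 17800; stratum weights W_h = N_h/N.
p̂_st = Σ W_h p̂_h = (5500·0.135 + 3300·0.330 + 3500·0.134 + 5500·0.251)/17800 = 0.20680
V̂(p̂_st) = Σ W_h² p̂_h(1−p̂_h)/(n_h−1):
  stratum A: (5500/17800)²·0.135·0.865/480 = 2.3227e-05
  stratum B: (3300/17800)²·0.330·0.670/559 = 1.35945e-05
  stratum C: (3500/17800)²·0.134·0.866/186 = 2.41216e-05
  stratum D: (5500/17800)²·0.251·0.749/957 = 1.87555e-05
V̂(p̂_st) = 7.96987e-05; SE = √V̂ = 0.00892741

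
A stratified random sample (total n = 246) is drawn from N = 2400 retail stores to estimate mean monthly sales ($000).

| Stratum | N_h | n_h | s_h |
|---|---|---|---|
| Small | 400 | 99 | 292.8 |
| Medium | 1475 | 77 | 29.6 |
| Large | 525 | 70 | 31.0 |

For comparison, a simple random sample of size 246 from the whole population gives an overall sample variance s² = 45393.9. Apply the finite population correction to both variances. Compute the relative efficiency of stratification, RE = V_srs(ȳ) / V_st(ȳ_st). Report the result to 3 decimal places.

V̂(ȳ_st) = Σ W_h² (1 − n_h/N_h) s_h²/n_h, with W_h = N_h/N and N = 2400:
  stratum Small: (400/2400)²·(1 − 99/400)·292.8²/99 = 18.1013
  stratum Medium: (1475/2400)²·(1 − 77/1475)·29.6²/77 = 4.07352
  stratum Large: (525/2400)²·(1 − 70/525)·31.0²/70 = 0.569342
V_st = 22.7442
V_srs = (1 − 246/2400)·45393.9/246 = 165.614
Relative efficiency = V_srs / V_st = 165.614/22.7442 = 7.2816

RE ≈ 7.282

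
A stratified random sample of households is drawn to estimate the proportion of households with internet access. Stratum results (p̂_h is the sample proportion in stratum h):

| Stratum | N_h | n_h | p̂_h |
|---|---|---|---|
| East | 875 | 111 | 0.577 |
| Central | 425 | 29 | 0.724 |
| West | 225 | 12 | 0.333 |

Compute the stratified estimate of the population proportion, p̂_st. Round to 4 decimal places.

p̂_st ≈ 0.5820

N = 1525; stratum weights W_h = N_h/N.
p̂_st = Σ W_h p̂_h = (875·0.577 + 425·0.724 + 225·0.333)/1525 = 0.58197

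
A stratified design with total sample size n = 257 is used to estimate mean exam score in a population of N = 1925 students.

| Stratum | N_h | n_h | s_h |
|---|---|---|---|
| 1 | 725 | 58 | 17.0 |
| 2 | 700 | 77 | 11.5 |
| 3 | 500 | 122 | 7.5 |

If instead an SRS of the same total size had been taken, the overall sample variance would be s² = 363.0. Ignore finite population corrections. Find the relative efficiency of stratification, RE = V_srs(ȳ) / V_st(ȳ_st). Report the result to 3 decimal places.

V̂(ȳ_st) = Σ W_h² s_h²/n_h, with W_h = N_h/N and N = 1925:
  stratum 1: (725/1925)²·17.0²/58 = 0.70678
  stratum 2: (700/1925)²·11.5²/77 = 0.227112
  stratum 3: (500/1925)²·7.5²/122 = 0.0311058
V_st = 0.964998
V_srs = s²/n = 363.0/257 = 1.41245
Relative efficiency = V_srs / V_st = 1.41245/0.964998 = 1.4637

RE ≈ 1.464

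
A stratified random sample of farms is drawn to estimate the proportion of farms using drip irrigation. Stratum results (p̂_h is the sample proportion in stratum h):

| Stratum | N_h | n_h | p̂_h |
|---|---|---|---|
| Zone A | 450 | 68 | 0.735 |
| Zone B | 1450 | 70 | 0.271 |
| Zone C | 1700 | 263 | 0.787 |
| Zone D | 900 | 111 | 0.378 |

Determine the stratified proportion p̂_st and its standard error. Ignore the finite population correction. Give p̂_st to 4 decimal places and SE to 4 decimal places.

p̂_st ≈ 0.5337, SE ≈ 0.0224

N = 4500; stratum weights W_h = N_h/N.
p̂_st = Σ W_h p̂_h = (450·0.735 + 1450·0.271 + 1700·0.787 + 900·0.378)/4500 = 0.53373
V̂(p̂_st) = Σ W_h² p̂_h(1−p̂_h)/(n_h−1):
  stratum Zone A: (450/4500)²·0.735·0.265/67 = 2.90709e-05
  stratum Zone B: (1450/4500)²·0.271·0.729/69 = 0.000297275
  stratum Zone C: (1700/4500)²·0.787·0.213/262 = 9.13116e-05
  stratum Zone D: (900/4500)²·0.378·0.622/110 = 8.54967e-05
V̂(p̂_st) = 0.000503154; SE = √V̂ = 0.0224311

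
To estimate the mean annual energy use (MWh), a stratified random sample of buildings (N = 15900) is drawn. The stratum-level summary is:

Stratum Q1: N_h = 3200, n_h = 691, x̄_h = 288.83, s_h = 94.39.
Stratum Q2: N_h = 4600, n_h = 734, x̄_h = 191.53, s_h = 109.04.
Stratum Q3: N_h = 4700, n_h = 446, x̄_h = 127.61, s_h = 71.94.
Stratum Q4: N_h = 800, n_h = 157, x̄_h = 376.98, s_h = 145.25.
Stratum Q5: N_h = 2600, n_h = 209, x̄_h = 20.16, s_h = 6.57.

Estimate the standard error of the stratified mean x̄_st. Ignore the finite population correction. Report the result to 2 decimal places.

SE(x̄_st) ≈ 1.80

V̂(x̄_st) = Σ W_h² s_h²/n_h, with W_h = N_h/N and N = 15900:
  stratum Q1: (3200/15900)²·94.39²/691 = 0.522251
  stratum Q2: (4600/15900)²·109.04²/734 = 1.3558
  stratum Q3: (4700/15900)²·71.94²/446 = 1.01393
  stratum Q4: (800/15900)²·145.25²/157 = 0.340188
  stratum Q5: (2600/15900)²·6.57²/209 = 0.00552251
V̂(x̄_st) = 3.23769
SE(x̄_st) = √3.23769 = 1.79936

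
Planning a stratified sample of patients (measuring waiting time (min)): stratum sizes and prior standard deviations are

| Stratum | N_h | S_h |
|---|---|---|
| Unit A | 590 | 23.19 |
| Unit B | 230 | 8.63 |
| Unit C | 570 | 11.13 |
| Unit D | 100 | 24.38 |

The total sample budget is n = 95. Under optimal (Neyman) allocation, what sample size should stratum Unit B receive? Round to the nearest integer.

Neyman allocation: n_h = n · N_h S_h / Σ N_i S_i, with n = 95.
  stratum Unit A: N_h·S_h = 590·23.19 = 13682.10
  stratum Unit B: N_h·S_h = 230·8.63 = 1984.90
  stratum Unit C: N_h·S_h = 570·11.13 = 6344.10
  stratum Unit D: N_h·S_h = 100·24.38 = 2438.00
Σ N_h S_h = 24449.10
n for stratum Unit B = 95·1984.90/24449.10 = 7.713 → 8

8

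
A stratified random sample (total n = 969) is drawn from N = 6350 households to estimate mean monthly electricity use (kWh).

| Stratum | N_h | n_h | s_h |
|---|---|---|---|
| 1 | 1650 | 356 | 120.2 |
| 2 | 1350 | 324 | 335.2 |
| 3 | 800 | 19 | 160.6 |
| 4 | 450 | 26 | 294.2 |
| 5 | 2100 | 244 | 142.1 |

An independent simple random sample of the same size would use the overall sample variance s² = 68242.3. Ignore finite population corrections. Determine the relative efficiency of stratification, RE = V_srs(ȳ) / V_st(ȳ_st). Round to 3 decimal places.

V̂(ȳ_st) = Σ W_h² s_h²/n_h, with W_h = N_h/N and N = 6350:
  stratum 1: (1650/6350)²·120.2²/356 = 2.74018
  stratum 2: (1350/6350)²·335.2²/324 = 15.6741
  stratum 3: (800/6350)²·160.6²/19 = 21.5462
  stratum 4: (450/6350)²·294.2²/26 = 16.7182
  stratum 5: (2100/6350)²·142.1²/244 = 9.05085
V_st = 65.7295
V_srs = s²/n = 68242.3/969 = 70.4255
Relative efficiency = V_srs / V_st = 70.4255/65.7295 = 1.0714

RE ≈ 1.071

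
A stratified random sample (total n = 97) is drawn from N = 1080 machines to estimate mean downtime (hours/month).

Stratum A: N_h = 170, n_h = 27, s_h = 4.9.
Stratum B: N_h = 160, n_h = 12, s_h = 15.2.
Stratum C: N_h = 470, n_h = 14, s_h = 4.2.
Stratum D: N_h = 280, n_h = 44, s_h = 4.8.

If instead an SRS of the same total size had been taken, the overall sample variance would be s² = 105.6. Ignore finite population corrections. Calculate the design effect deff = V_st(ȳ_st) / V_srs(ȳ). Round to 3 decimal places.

V̂(ȳ_st) = Σ W_h² s_h²/n_h, with W_h = N_h/N and N = 1080:
  stratum A: (170/1080)²·4.9²/27 = 0.0220333
  stratum B: (160/1080)²·15.2²/12 = 0.42257
  stratum C: (470/1080)²·4.2²/14 = 0.238627
  stratum D: (280/1080)²·4.8²/44 = 0.0351964
V_st = 0.718426
V_srs = s²/n = 105.6/97 = 1.08866
deff = V_st / V_srs = 0.718426/1.08866 = 0.6599

deff ≈ 0.660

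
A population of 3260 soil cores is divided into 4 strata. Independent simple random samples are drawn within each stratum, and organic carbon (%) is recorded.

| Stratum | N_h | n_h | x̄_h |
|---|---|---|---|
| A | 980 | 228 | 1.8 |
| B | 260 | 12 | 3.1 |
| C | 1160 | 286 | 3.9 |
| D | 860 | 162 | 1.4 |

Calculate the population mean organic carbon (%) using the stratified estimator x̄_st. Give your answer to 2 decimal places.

N = Σ N_h = 3260. Stratum weights W_h = N_h/N.
x̄_st = (980·1.8 + 260·3.1 + 1160·3.9 + 860·1.4) / 3260 = 2.5454

x̄_st ≈ 2.55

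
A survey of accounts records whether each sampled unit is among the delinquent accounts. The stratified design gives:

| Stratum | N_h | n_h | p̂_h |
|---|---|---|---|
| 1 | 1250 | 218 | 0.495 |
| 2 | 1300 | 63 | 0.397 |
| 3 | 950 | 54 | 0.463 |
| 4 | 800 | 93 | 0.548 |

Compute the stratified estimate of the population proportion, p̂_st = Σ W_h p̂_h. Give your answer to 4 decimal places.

N = 4300; stratum weights W_h = N_h/N.
p̂_st = Σ W_h p̂_h = (1250·0.495 + 1300·0.397 + 950·0.463 + 800·0.548)/4300 = 0.46816

p̂_st ≈ 0.4682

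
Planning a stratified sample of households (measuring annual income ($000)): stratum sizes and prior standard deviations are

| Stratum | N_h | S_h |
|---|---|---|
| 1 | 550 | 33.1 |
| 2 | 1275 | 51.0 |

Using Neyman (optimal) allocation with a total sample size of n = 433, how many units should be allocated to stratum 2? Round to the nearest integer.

338

Neyman allocation: n_h = n · N_h S_h / Σ N_i S_i, with n = 433.
  stratum 1: N_h·S_h = 550·33.1 = 18205.00
  stratum 2: N_h·S_h = 1275·51.0 = 65025.00
Σ N_h S_h = 83230.00
n for stratum 2 = 433·65025.00/83230.00 = 338.289 → 338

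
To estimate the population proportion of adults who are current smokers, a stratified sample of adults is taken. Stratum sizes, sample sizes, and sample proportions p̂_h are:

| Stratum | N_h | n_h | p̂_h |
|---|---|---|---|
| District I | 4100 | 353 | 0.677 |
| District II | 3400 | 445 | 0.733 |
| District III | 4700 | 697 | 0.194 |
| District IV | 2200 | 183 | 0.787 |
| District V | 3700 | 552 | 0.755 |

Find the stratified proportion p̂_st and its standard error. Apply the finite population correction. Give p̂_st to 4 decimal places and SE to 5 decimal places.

p̂_st ≈ 0.5914, SE ≈ 0.00894

N = 18100; stratum weights W_h = N_h/N.
p̂_st = Σ W_h p̂_h = (4100·0.677 + 3400·0.733 + 4700·0.194 + 2200·0.787 + 3700·0.755)/18100 = 0.59141
V̂(p̂_st) = Σ W_h² (1 − n_h/N_h) p̂_h(1−p̂_h)/(n_h−1):
  stratum District I: (4100/18100)²·(1 − 353/4100)·0.677·0.323/352 = 2.91312e-05
  stratum District II: (3400/18100)²·(1 − 445/3400)·0.733·0.267/444 = 1.3518e-05
  stratum District III: (4700/18100)²·(1 − 697/4700)·0.194·0.806/696 = 1.29019e-05
  stratum District IV: (2200/18100)²·(1 − 183/2200)·0.787·0.213/182 = 1.24754e-05
  stratum District V: (3700/18100)²·(1 − 552/3700)·0.755·0.245/551 = 1.19355e-05
V̂(p̂_st) = 7.9962e-05; SE = √V̂ = 0.00894215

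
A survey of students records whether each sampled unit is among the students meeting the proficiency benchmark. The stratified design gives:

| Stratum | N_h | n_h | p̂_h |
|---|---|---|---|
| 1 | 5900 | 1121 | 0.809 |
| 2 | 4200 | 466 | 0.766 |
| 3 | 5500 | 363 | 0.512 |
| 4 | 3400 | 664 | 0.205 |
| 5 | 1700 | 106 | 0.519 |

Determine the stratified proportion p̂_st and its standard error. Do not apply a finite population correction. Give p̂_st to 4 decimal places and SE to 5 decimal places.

p̂_st ≈ 0.5983, SE ≈ 0.00992

N = 20700; stratum weights W_h = N_h/N.
p̂_st = Σ W_h p̂_h = (5900·0.809 + 4200·0.766 + 5500·0.512 + 3400·0.205 + 1700·0.519)/20700 = 0.59834
V̂(p̂_st) = Σ W_h² p̂_h(1−p̂_h)/(n_h−1):
  stratum 1: (5900/20700)²·0.809·0.191/1120 = 1.1208e-05
  stratum 2: (4200/20700)²·0.766·0.234/465 = 1.5869e-05
  stratum 3: (5500/20700)²·0.512·0.488/362 = 4.87266e-05
  stratum 4: (3400/20700)²·0.205·0.795/663 = 6.6317e-06
  stratum 5: (1700/20700)²·0.519·0.481/105 = 1.60354e-05
V̂(p̂_st) = 9.84707e-05; SE = √V̂ = 0.00992324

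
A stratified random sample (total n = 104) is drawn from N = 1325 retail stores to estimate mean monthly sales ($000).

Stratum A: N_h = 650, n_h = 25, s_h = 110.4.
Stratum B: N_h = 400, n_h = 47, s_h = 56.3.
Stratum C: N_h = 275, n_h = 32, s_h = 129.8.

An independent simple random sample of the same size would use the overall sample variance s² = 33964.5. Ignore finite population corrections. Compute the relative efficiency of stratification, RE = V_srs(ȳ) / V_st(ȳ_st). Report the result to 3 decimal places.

V̂(ȳ_st) = Σ W_h² s_h²/n_h, with W_h = N_h/N and N = 1325:
  stratum A: (650/1325)²·110.4²/25 = 117.326
  stratum B: (400/1325)²·56.3²/47 = 6.14621
  stratum C: (275/1325)²·129.8²/32 = 22.6795
V_st = 146.151
V_srs = s²/n = 33964.5/104 = 326.582
Relative efficiency = V_srs / V_st = 326.582/146.151 = 2.2345

RE ≈ 2.235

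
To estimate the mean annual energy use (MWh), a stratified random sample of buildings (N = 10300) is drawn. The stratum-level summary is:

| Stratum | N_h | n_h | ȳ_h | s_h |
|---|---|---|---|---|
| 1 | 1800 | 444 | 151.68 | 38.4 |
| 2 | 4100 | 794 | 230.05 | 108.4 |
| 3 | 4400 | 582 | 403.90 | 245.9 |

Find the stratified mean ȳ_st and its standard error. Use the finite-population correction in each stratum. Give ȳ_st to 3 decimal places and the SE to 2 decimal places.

ȳ_st = Σ W_h ȳ_h = (1800·151.68 + 4100·230.05 + 4400·403.90)/10300 = 290.62029
V̂(ȳ_st) = Σ W_h² (1 − n_h/N_h) s_h²/n_h, with W_h = N_h/N and N = 10300:
  stratum 1: (1800/10300)²·(1 − 444/1800)·38.4²/444 = 0.0764077
  stratum 2: (4100/10300)²·(1 − 794/4100)·108.4²/794 = 1.89082
  stratum 3: (4400/10300)²·(1 − 582/4400)·245.9²/582 = 16.4516
V̂(ȳ_st) = 18.4188
SE(ȳ_st) = √18.4188 = 4.29172

ȳ_st ≈ 290.620, SE ≈ 4.29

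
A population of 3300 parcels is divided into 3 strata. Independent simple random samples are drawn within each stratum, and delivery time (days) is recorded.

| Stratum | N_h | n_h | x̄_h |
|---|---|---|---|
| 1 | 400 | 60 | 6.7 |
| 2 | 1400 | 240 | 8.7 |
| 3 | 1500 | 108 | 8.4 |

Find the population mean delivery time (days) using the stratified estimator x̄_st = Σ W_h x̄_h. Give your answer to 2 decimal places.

x̄_st ≈ 8.32

N = Σ N_h = 3300. Stratum weights W_h = N_h/N.
x̄_st = (400·6.7 + 1400·8.7 + 1500·8.4) / 3300 = 8.3212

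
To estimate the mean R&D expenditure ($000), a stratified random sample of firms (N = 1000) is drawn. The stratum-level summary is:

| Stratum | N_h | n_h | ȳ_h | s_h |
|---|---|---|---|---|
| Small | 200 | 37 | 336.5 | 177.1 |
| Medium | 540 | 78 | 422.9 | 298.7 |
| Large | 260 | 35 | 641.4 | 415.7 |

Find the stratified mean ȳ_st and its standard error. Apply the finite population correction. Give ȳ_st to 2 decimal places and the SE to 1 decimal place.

ȳ_st = Σ W_h ȳ_h = (200·336.5 + 540·422.9 + 260·641.4)/1000 = 462.43000
V̂(ȳ_st) = Σ W_h² (1 − n_h/N_h) s_h²/n_h, with W_h = N_h/N and N = 1000:
  stratum Small: (200/1000)²·(1 − 37/200)·177.1²/37 = 27.6346
  stratum Medium: (540/1000)²·(1 − 78/540)·298.7²/78 = 285.372
  stratum Large: (260/1000)²·(1 − 35/260)·415.7²/35 = 288.834
V̂(ȳ_st) = 601.84
SE(ȳ_st) = √601.84 = 24.5324

ȳ_st ≈ 462.43, SE ≈ 24.5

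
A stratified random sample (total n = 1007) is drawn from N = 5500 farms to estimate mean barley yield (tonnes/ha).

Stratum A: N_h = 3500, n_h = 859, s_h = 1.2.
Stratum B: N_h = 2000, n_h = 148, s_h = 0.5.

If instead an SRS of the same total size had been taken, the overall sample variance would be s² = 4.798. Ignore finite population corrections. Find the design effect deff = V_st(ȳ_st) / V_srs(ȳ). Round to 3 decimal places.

V̂(ȳ_st) = Σ W_h² s_h²/n_h, with W_h = N_h/N and N = 5500:
  stratum A: (3500/5500)²·1.2²/859 = 0.00067886
  stratum B: (2000/5500)²·0.5²/148 = 0.000223364
V_st = 0.000902224
V_srs = s²/n = 4.798/1007 = 0.00476465
deff = V_st / V_srs = 0.000902224/0.00476465 = 0.1894

deff ≈ 0.189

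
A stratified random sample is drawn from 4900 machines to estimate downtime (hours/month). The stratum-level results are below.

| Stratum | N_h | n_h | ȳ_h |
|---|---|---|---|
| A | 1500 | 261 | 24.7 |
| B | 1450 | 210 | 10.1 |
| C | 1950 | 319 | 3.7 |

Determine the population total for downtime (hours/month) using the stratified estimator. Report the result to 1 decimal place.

τ̂_st = Σ N_h ȳ_h = 1500·24.7 + 1450·10.1 + 1950·3.7 = 58910.0

τ̂_st ≈ 58910.0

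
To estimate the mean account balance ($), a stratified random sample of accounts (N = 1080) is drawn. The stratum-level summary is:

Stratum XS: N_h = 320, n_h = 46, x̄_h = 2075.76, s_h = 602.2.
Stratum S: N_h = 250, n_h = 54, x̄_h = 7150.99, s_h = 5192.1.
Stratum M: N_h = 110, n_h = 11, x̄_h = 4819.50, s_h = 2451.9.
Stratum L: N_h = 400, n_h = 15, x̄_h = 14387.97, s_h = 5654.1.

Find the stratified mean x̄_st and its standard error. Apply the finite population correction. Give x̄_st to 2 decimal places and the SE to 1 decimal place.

x̄_st = Σ W_h x̄_h = (320·2075.76 + 250·7150.99 + 110·4819.50 + 400·14387.97)/1080 = 8090.11454
V̂(x̄_st) = Σ W_h² (1 − n_h/N_h) s_h²/n_h, with W_h = N_h/N and N = 1080:
  stratum XS: (320/1080)²·(1 − 46/320)·602.2²/46 = 592.621
  stratum S: (250/1080)²·(1 − 54/250)·5192.1²/54 = 20972.1
  stratum M: (110/1080)²·(1 − 11/110)·2451.9²/11 = 5102.62
  stratum L: (400/1080)²·(1 − 15/400)·5654.1²/15 = 281390
V̂(x̄_st) = 308057
SE(x̄_st) = √308057 = 555.029

x̄_st ≈ 8090.11, SE ≈ 555.0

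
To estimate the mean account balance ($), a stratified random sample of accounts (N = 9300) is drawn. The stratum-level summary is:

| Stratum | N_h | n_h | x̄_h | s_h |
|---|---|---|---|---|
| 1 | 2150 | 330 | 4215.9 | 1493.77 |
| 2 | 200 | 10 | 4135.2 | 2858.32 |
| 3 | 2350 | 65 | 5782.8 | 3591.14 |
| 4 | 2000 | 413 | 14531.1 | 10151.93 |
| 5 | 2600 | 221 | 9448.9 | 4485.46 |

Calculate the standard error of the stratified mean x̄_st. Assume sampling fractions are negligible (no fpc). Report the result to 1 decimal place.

V̂(x̄_st) = Σ W_h² s_h²/n_h, with W_h = N_h/N and N = 9300:
  stratum 1: (2150/9300)²·1493.77²/330 = 361.38
  stratum 2: (200/9300)²·2858.32²/10 = 377.847
  stratum 3: (2350/9300)²·3591.14²/65 = 12668.4
  stratum 4: (2000/9300)²·10151.93²/413 = 11540.9
  stratum 5: (2600/9300)²·4485.46²/221 = 7115.45
V̂(x̄_st) = 32064
SE(x̄_st) = √32064 = 179.064

SE(x̄_st) ≈ 179.1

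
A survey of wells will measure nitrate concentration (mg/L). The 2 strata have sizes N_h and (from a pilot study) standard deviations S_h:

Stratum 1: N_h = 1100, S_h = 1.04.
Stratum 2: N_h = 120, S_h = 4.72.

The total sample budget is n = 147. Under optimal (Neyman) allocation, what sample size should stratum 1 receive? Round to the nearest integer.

Neyman allocation: n_h = n · N_h S_h / Σ N_i S_i, with n = 147.
  stratum 1: N_h·S_h = 1100·1.04 = 1144.00
  stratum 2: N_h·S_h = 120·4.72 = 566.40
Σ N_h S_h = 1710.40
n for stratum 1 = 147·1144.00/1710.40 = 98.321 → 98

98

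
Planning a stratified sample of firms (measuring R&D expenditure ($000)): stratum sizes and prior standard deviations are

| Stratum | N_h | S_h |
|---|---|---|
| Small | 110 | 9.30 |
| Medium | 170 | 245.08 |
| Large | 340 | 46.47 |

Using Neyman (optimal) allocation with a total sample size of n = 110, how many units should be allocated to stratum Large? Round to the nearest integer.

30

Neyman allocation: n_h = n · N_h S_h / Σ N_i S_i, with n = 110.
  stratum Small: N_h·S_h = 110·9.30 = 1023.00
  stratum Medium: N_h·S_h = 170·245.08 = 41663.60
  stratum Large: N_h·S_h = 340·46.47 = 15799.80
Σ N_h S_h = 58486.40
n for stratum Large = 110·15799.80/58486.40 = 29.716 → 30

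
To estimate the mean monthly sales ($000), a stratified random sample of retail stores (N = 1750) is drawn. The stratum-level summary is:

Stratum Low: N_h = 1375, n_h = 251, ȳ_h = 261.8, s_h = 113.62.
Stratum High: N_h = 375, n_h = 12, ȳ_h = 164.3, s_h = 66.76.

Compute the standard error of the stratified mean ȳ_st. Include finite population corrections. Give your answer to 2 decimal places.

V̂(ȳ_st) = Σ W_h² (1 − n_h/N_h) s_h²/n_h, with W_h = N_h/N and N = 1750:
  stratum Low: (1375/1750)²·(1 − 251/1375)·113.62²/251 = 25.9555
  stratum High: (375/1750)²·(1 − 12/375)·66.76²/12 = 16.5087
V̂(ȳ_st) = 42.4642
SE(ȳ_st) = √42.4642 = 6.51645

SE(ȳ_st) ≈ 6.52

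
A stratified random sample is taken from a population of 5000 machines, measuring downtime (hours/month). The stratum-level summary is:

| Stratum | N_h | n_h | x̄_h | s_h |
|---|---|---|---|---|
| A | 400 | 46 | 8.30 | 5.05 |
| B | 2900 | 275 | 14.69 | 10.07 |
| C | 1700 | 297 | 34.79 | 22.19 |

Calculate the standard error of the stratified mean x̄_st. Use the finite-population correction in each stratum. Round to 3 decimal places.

V̂(x̄_st) = Σ W_h² (1 − n_h/N_h) s_h²/n_h, with W_h = N_h/N and N = 5000:
  stratum A: (400/5000)²·(1 − 46/400)·5.05²/46 = 0.00314013
  stratum B: (2900/5000)²·(1 − 275/2900)·10.07²/275 = 0.112283
  stratum C: (1700/5000)²·(1 − 297/1700)·22.19²/297 = 0.15817
V̂(x̄_st) = 0.273593
SE(x̄_st) = √0.273593 = 0.523061

SE(x̄_st) ≈ 0.523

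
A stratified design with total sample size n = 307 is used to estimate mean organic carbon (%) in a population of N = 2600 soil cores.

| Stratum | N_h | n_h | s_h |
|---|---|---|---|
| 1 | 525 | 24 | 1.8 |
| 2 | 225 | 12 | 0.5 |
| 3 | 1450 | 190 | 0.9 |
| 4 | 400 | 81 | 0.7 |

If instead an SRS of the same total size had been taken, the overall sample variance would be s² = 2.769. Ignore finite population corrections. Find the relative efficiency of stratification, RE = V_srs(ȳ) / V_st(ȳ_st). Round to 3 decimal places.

RE ≈ 1.265

V̂(ȳ_st) = Σ W_h² s_h²/n_h, with W_h = N_h/N and N = 2600:
  stratum 1: (525/2600)²·1.8²/24 = 0.00550435
  stratum 2: (225/2600)²·0.5²/12 = 0.000156019
  stratum 3: (1450/2600)²·0.9²/190 = 0.00132593
  stratum 4: (400/2600)²·0.7²/81 = 0.000143181
V_st = 0.00712948
V_srs = s²/n = 2.769/307 = 0.00901954
Relative efficiency = V_srs / V_st = 0.00901954/0.00712948 = 1.2651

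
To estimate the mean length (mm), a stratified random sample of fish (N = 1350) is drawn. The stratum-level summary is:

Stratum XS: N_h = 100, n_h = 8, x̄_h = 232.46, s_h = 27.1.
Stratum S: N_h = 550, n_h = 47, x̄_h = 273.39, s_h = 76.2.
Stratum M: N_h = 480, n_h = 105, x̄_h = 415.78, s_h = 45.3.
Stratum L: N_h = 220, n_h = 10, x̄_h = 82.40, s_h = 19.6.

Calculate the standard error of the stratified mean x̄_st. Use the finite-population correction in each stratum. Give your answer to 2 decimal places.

SE(x̄_st) ≈ 4.70

V̂(x̄_st) = Σ W_h² (1 − n_h/N_h) s_h²/n_h, with W_h = N_h/N and N = 1350:
  stratum XS: (100/1350)²·(1 − 8/100)·27.1²/8 = 0.463414
  stratum S: (550/1350)²·(1 − 47/550)·76.2²/47 = 18.7532
  stratum M: (480/1350)²·(1 − 105/480)·45.3²/105 = 1.93024
  stratum L: (220/1350)²·(1 − 10/220)·19.6²/10 = 0.973838
V̂(x̄_st) = 22.1207
SE(x̄_st) = √22.1207 = 4.70326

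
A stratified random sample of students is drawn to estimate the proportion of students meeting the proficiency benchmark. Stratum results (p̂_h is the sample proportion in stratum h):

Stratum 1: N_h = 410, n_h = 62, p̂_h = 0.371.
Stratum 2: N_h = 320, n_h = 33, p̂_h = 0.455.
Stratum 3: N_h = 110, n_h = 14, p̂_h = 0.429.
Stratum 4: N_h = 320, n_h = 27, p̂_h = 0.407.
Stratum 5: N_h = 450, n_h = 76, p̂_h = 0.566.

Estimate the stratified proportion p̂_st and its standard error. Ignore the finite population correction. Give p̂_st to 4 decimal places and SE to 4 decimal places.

p̂_st ≈ 0.4533, SE ≈ 0.0356

N = 1610; stratum weights W_h = N_h/N.
p̂_st = Σ W_h p̂_h = (410·0.371 + 320·0.455 + 110·0.429 + 320·0.407 + 450·0.566)/1610 = 0.45332
V̂(p̂_st) = Σ W_h² p̂_h(1−p̂_h)/(n_h−1):
  stratum 1: (410/1610)²·0.371·0.629/61 = 0.000248091
  stratum 2: (320/1610)²·0.455·0.545/32 = 0.00030613
  stratum 3: (110/1610)²·0.429·0.571/13 = 8.79597e-05
  stratum 4: (320/1610)²·0.407·0.593/26 = 0.000366711
  stratum 5: (450/1610)²·0.566·0.434/75 = 0.000255869
V̂(p̂_st) = 0.00126476; SE = √V̂ = 0.0355635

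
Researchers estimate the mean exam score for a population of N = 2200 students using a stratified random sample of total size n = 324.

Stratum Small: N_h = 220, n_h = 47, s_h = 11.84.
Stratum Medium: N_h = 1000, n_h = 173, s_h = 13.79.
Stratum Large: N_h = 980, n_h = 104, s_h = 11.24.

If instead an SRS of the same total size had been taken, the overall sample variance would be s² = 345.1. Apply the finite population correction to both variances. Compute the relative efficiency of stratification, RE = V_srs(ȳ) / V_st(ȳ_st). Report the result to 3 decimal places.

RE ≈ 2.128

V̂(ȳ_st) = Σ W_h² (1 − n_h/N_h) s_h²/n_h, with W_h = N_h/N and N = 2200:
  stratum Small: (220/2200)²·(1 − 47/220)·11.84²/47 = 0.0234547
  stratum Medium: (1000/2200)²·(1 − 173/1000)·13.79²/173 = 0.18782
  stratum Large: (980/2200)²·(1 − 104/980)·11.24²/104 = 0.215469
V_st = 0.426744
V_srs = (1 − 324/2200)·345.1/324 = 0.90826
Relative efficiency = V_srs / V_st = 0.90826/0.426744 = 2.1284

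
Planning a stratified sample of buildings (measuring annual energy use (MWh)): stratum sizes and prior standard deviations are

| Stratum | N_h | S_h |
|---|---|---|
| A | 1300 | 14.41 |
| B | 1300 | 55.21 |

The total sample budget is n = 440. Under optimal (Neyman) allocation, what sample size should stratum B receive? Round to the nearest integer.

Neyman allocation: n_h = n · N_h S_h / Σ N_i S_i, with n = 440.
  stratum A: N_h·S_h = 1300·14.41 = 18733.00
  stratum B: N_h·S_h = 1300·55.21 = 71773.00
Σ N_h S_h = 90506.00
n for stratum B = 440·71773.00/90506.00 = 348.928 → 349

349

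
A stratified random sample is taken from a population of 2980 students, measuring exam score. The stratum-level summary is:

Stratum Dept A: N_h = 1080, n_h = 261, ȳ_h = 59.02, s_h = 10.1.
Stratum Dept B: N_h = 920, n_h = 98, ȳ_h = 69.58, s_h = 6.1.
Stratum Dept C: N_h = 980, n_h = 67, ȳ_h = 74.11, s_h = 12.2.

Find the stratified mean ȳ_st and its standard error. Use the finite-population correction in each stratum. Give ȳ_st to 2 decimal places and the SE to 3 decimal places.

ȳ_st ≈ 67.24, SE ≈ 0.543

ȳ_st = Σ W_h ȳ_h = (1080·59.02 + 920·69.58 + 980·74.11)/2980 = 67.24262
V̂(ȳ_st) = Σ W_h² (1 − n_h/N_h) s_h²/n_h, with W_h = N_h/N and N = 2980:
  stratum Dept A: (1080/2980)²·(1 − 261/1080)·10.1²/261 = 0.0389294
  stratum Dept B: (920/2980)²·(1 − 98/920)·6.1²/98 = 0.0323341
  stratum Dept C: (980/2980)²·(1 − 67/980)·12.2²/67 = 0.223825
V̂(ȳ_st) = 0.295089
SE(ȳ_st) = √0.295089 = 0.543221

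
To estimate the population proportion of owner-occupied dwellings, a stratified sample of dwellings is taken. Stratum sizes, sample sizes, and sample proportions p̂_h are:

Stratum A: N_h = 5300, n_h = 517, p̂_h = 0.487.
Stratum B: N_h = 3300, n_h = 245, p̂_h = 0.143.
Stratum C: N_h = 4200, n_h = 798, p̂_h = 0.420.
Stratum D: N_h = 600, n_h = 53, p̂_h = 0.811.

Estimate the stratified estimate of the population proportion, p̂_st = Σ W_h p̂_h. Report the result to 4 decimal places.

p̂_st ≈ 0.3958

N = 13400; stratum weights W_h = N_h/N.
p̂_st = Σ W_h p̂_h = (5300·0.487 + 3300·0.143 + 4200·0.420 + 600·0.811)/13400 = 0.39579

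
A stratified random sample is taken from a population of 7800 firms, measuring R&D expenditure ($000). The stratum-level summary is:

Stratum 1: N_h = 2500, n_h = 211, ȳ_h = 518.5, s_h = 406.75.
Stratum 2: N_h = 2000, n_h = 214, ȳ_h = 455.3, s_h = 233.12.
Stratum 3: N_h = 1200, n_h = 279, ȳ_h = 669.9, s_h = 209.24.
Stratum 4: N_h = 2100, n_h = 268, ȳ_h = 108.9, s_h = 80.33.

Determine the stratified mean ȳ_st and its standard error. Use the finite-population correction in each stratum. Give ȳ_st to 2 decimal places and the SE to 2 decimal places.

ȳ_st = Σ W_h ȳ_h = (2500·518.5 + 2000·455.3 + 1200·669.9 + 2100·108.9)/7800 = 415.31026
V̂(ȳ_st) = Σ W_h² (1 − n_h/N_h) s_h²/n_h, with W_h = N_h/N and N = 7800:
  stratum 1: (2500/7800)²·(1 − 211/2500)·406.75²/211 = 73.7512
  stratum 2: (2000/7800)²·(1 − 214/2000)·233.12²/214 = 14.9097
  stratum 3: (1200/7800)²·(1 − 279/1200)·209.24²/279 = 2.8506
  stratum 4: (2100/7800)²·(1 − 268/2100)·80.33²/268 = 1.52257
V̂(ȳ_st) = 93.0341
SE(ȳ_st) = √93.0341 = 9.64542

ȳ_st ≈ 415.31, SE ≈ 9.65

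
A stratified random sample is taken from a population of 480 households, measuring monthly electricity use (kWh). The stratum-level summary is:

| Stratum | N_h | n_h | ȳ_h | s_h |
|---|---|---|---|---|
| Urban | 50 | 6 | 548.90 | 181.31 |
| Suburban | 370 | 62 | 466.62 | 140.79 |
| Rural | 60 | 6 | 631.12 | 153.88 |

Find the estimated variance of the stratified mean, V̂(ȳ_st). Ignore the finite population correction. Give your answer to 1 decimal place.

V̂(ȳ_st) = Σ W_h² s_h²/n_h, with W_h = N_h/N and N = 480:
  stratum Urban: (50/480)²·181.31²/6 = 59.4497
  stratum Suburban: (370/480)²·140.79²/62 = 189.965
  stratum Rural: (60/480)²·153.88²/6 = 61.6642
V̂(ȳ_st) = 311.079

V̂(ȳ_st) ≈ 311.1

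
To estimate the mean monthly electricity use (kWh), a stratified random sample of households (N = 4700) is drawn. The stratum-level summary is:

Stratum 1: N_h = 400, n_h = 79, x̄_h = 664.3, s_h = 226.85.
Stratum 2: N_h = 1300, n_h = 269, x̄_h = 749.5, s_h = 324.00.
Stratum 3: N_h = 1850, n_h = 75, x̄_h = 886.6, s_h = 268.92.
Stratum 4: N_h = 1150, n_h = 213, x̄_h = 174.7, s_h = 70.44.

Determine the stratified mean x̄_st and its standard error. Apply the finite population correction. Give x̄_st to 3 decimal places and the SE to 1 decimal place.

x̄_st = Σ W_h x̄_h = (400·664.3 + 1300·749.5 + 1850·886.6 + 1150·174.7)/4700 = 655.57128
V̂(x̄_st) = Σ W_h² (1 − n_h/N_h) s_h²/n_h, with W_h = N_h/N and N = 4700:
  stratum 1: (400/4700)²·(1 − 79/400)·226.85²/79 = 3.78634
  stratum 2: (1300/4700)²·(1 − 269/1300)·324.00²/269 = 23.6779
  stratum 3: (1850/4700)²·(1 − 75/1850)·268.92²/75 = 143.337
  stratum 4: (1150/4700)²·(1 − 213/1150)·70.44²/213 = 1.13632
V̂(x̄_st) = 171.938
SE(x̄_st) = √171.938 = 13.1125

x̄_st ≈ 655.571, SE ≈ 13.1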